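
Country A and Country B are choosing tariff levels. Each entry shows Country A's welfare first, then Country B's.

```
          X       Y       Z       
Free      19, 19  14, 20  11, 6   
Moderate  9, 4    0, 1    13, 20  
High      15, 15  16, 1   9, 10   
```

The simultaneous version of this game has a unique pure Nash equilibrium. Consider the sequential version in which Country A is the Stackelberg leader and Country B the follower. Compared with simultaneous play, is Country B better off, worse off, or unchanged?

Country B best-responds to each possible Country A move:
- Free: BR = Y, leader payoff 14.
- Moderate: BR = Z, leader payoff 13.
- High: BR = X, leader payoff 15.
Among 14, 13, 15, the best is 15 at High. Subgame-perfect outcome: (High, X) with payoffs (15, 15).
For the simultaneous game, intersect best replies.
Country A's best replies: X→Free; Y→High; Z→Moderate.
Country B's best replies: Free→Y; Moderate→Z; High→X.
Only (Moderate, Z) has each player best-responding; Nash payoffs (13, 20).
Country B earns 15 sequentially versus 20 at the Nash outcome: worse off.

worse off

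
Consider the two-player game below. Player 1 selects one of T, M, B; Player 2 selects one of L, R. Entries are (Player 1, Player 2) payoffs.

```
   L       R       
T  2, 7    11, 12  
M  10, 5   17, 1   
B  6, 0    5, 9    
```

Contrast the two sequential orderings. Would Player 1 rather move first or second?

first

If Player 1 leads: Player 2's best replies are T→R, M→L, B→R; Player 1's induced payoffs 11, 10, 5; outcome (T, R), payoffs (11, 12).
If Player 2 leads: Player 1's best replies are L→M, R→M; Player 2's induced payoffs 5, 1; outcome (M, L), payoffs (10, 5).
Player 1 gets 11 moving first and 10 moving second, so Player 1 prefers to move first.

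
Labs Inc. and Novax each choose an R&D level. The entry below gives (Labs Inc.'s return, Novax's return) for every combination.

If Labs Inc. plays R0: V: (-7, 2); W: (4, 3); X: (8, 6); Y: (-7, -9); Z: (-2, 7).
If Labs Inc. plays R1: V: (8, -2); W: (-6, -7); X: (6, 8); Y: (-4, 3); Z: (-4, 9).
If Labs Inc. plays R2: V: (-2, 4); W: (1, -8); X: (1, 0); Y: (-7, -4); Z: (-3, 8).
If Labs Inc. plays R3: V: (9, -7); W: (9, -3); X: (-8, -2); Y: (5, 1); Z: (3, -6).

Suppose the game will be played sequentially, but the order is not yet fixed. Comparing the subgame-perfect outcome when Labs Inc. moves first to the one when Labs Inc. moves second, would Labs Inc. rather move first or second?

second

If Labs Inc. leads: Novax's best replies are R0→Z, R1→Z, R2→Z, R3→Y; Labs Inc.'s induced payoffs -2, -4, -3, 5; outcome (R3, Y), payoffs (5, 1).
If Novax leads: Labs Inc.'s best replies are V→R3, W→R3, X→R0, Y→R3, Z→R3; Novax's induced payoffs -7, -3, 6, 1, -6; outcome (R0, X), payoffs (8, 6).
Labs Inc. gets 5 moving first and 8 moving second, so Labs Inc. prefers to move second.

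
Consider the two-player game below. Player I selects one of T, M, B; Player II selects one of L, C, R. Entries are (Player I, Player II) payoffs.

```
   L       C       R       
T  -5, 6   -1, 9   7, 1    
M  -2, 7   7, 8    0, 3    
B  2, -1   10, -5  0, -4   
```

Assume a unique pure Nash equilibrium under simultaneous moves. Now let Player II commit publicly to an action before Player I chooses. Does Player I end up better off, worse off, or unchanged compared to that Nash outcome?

better off

Solve by backward induction (Player II leads).
- L → Player I plays B (best of -5, -2, 2); Player II gets -1.
- C → Player I plays B (best of -1, 7, 10); Player II gets -5.
- R → Player I plays T (best of 7, 0, 0); Player II gets 1.
Player II's induced payoffs are -1, -5, 1, so Player II commits to R. Subgame-perfect outcome: (T, R) with payoffs (7, 1).
Now find the simultaneous Nash equilibrium.
Player I's best replies: L→B; C→B; R→T.
Player II's best replies: T→C; M→C; B→L.
Only (B, L) has each player best-responding; Nash payoffs (2, -1).
Player I earns 7 sequentially versus 2 at the Nash outcome: better off.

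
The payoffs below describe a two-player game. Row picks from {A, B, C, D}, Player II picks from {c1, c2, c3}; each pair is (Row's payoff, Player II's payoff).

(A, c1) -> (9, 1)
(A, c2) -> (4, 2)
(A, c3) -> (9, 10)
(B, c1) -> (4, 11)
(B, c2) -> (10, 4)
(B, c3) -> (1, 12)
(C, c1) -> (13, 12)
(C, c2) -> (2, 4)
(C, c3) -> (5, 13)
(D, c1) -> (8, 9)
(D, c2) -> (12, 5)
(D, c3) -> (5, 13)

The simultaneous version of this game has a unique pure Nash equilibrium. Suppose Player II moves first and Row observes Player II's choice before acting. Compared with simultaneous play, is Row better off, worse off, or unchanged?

better off

Backward induction with Player II moving first.
- c1: Row compares 9, 4, 13, 8 and picks C; Player II would get 12.
- c2: Row compares 4, 10, 2, 12 and picks D; Player II would get 5.
- c3: Row compares 9, 1, 5, 5 and picks A; Player II would get 10.
Among 12, 5, 10, the best is 12 at c1. Subgame-perfect outcome: (C, c1) with payoffs (13, 12).
Under simultaneous play:
Row's best replies: c1→C; c2→D; c3→A.
Player II's best replies: A→c3; B→c3; C→c3; D→c3.
The unique mutual best reply is (A, c3), giving (9, 10).
Row earns 13 sequentially versus 9 at the Nash outcome: better off.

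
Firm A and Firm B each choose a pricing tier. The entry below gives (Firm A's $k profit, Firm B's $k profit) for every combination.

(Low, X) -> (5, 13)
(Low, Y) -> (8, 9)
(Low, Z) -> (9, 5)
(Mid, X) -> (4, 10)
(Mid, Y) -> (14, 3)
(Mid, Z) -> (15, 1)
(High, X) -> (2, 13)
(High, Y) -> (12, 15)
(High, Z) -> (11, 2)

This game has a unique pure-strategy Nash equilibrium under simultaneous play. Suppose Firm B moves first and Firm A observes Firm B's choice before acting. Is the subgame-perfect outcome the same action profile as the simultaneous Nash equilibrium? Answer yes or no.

yes

Work backward from Firm A's decision.
- X: BR = Low, leader payoff 13.
- Y: BR = Mid, leader payoff 3.
- Z: BR = Mid, leader payoff 1.
Maximizing over 13, 3, 1, Firm B chooses X. Subgame-perfect outcome: (Low, X) with payoffs (5, 13).
For the simultaneous game, intersect best replies.
Firm A's best replies: X→Low; Y→Mid; Z→Mid.
Firm B's best replies: Low→X; Mid→X; High→Y.
Only (Low, X) has each player best-responding; Nash payoffs (5, 13).
Sequential outcome (Low, X) coincides with the Nash profile (Low, X).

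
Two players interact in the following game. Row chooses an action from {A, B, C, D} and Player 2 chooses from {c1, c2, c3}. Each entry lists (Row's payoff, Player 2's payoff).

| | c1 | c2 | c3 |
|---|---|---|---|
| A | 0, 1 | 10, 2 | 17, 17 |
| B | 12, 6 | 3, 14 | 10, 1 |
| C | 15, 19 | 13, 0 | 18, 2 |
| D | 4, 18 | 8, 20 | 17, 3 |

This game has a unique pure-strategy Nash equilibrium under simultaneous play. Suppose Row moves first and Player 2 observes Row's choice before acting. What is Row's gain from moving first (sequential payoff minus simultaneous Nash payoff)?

2

Backward induction with Row moving first.
- A: BR = c3, leader payoff 17.
- B: BR = c2, leader payoff 3.
- C: BR = c1, leader payoff 15.
- D: BR = c2, leader payoff 8.
Row's induced payoffs are 17, 3, 15, 8, so Row commits to A. Subgame-perfect outcome: (A, c3) with payoffs (17, 17).
Under simultaneous play:
Row's best replies: c1→C; c2→C; c3→C.
Player 2's best replies: A→c3; B→c2; C→c1; D→c2.
The unique mutual best reply is (C, c1), giving (15, 19).
Row's commitment gain: 17 − 15 = 2.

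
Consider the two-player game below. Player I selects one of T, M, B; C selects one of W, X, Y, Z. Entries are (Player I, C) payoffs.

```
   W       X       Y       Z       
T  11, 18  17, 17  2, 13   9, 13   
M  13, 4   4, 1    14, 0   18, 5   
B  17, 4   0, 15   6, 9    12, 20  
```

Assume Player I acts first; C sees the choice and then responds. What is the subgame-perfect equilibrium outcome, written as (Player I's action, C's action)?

Work backward from C's decision.
- T: BR = W, leader payoff 11.
- M: BR = Z, leader payoff 18.
- B: BR = Z, leader payoff 12.
Among 11, 18, 12, the best is 18 at M. Subgame-perfect outcome: (M, Z) with payoffs (18, 5).

(M, Z)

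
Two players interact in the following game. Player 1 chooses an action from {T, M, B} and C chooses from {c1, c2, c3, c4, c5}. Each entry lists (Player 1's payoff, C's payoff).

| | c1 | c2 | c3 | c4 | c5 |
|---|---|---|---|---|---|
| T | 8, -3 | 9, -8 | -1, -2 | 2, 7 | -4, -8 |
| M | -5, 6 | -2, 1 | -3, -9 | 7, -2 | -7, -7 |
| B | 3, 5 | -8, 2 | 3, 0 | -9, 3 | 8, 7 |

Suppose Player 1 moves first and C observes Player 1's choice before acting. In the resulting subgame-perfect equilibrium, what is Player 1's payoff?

Work backward from C's decision.
- T: BR = c4, leader payoff 2.
- M: BR = c1, leader payoff -5.
- B: BR = c5, leader payoff 8.
Among 2, -5, 8, the best is 8 at B. Subgame-perfect outcome: (B, c5) with payoffs (8, 7).

8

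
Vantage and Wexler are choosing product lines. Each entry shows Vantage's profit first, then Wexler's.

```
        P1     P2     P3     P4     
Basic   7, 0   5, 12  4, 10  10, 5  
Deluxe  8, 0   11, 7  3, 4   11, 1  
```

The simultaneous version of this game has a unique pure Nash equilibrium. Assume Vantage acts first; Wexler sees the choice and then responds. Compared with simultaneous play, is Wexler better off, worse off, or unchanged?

Backward induction with Vantage moving first.
- Basic: BR = P2, leader payoff 5.
- Deluxe: BR = P2, leader payoff 11.
Among 5, 11, the best is 11 at Deluxe. Subgame-perfect outcome: (Deluxe, P2) with payoffs (11, 7).
Under simultaneous play:
Vantage's best replies: P1→Deluxe; P2→Deluxe; P3→Basic; P4→Deluxe.
Wexler's best replies: Basic→P2; Deluxe→P2.
The unique mutual best reply is (Deluxe, P2), giving (11, 7).
Wexler earns 7 sequentially versus 7 at the Nash outcome: unchanged.

unchanged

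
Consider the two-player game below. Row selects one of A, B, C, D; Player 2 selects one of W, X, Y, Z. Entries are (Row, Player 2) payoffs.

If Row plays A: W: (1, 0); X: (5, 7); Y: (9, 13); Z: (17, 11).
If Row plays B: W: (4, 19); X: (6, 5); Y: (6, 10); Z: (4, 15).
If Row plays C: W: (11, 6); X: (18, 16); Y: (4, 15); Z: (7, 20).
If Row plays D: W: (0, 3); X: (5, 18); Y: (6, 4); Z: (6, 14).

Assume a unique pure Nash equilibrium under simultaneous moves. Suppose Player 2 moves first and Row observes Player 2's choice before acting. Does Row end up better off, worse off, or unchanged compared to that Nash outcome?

Work backward from Row's decision.
- W: Row compares 1, 4, 11, 0 and picks C; Player 2 would get 6.
- X: Row compares 5, 6, 18, 5 and picks C; Player 2 would get 16.
- Y: Row compares 9, 6, 4, 6 and picks A; Player 2 would get 13.
- Z: Row compares 17, 4, 7, 6 and picks A; Player 2 would get 11.
Maximizing over 6, 16, 13, 11, Player 2 chooses X. Subgame-perfect outcome: (C, X) with payoffs (18, 16).
Now find the simultaneous Nash equilibrium.
Row's best replies: W→C; X→C; Y→A; Z→A.
Player 2's best replies: A→Y; B→W; C→Z; D→X.
Only (A, Y) has each player best-responding; Nash payoffs (9, 13).
Row earns 18 sequentially versus 9 at the Nash outcome: better off.

better off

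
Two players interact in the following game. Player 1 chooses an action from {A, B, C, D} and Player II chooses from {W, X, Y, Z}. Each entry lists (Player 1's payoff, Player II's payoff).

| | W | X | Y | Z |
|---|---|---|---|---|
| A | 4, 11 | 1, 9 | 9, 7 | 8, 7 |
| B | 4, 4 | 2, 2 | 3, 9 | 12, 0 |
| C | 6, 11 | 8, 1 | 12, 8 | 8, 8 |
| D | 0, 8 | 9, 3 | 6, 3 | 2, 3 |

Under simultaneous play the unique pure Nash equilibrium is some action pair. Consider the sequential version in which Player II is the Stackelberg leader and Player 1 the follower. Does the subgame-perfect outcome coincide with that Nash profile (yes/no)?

yes

Backward induction with Player II moving first.
- W: Player 1 compares 4, 4, 6, 0 and picks C; Player II would get 11.
- X: Player 1 compares 1, 2, 8, 9 and picks D; Player II would get 3.
- Y: Player 1 compares 9, 3, 12, 6 and picks C; Player II would get 8.
- Z: Player 1 compares 8, 12, 8, 2 and picks B; Player II would get 0.
Player II's induced payoffs are 11, 3, 8, 0, so Player II commits to W. Subgame-perfect outcome: (C, W) with payoffs (6, 11).
Now find the simultaneous Nash equilibrium.
Player 1's best replies: W→C; X→D; Y→C; Z→B.
Player II's best replies: A→W; B→Y; C→W; D→W.
The unique mutual best reply is (C, W), giving (6, 11).
Sequential outcome (C, W) coincides with the Nash profile (C, W).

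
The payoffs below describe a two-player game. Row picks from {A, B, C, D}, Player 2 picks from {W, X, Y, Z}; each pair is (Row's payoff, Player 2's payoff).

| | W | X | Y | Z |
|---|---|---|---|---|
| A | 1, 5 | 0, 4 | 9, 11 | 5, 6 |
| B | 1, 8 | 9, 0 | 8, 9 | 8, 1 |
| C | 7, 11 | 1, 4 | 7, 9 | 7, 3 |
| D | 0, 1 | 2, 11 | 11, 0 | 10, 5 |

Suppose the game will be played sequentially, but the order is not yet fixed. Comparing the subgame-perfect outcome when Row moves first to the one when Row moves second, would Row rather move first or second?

If Row leads: Player 2's best replies are A→Y, B→Y, C→W, D→X; Row's induced payoffs 9, 8, 7, 2; outcome (A, Y), payoffs (9, 11).
If Player 2 leads: Row's best replies are W→C, X→B, Y→D, Z→D; Player 2's induced payoffs 11, 0, 0, 5; outcome (C, W), payoffs (7, 11).
Row gets 9 moving first and 7 moving second, so Row prefers to move first.

first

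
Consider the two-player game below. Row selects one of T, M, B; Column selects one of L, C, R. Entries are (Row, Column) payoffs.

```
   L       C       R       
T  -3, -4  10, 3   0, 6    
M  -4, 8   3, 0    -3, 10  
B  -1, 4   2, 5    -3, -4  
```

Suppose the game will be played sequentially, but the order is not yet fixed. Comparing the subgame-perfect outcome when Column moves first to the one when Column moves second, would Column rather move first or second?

first

If Row leads: Column's best replies are T→R, M→R, B→C; Row's induced payoffs 0, -3, 2; outcome (B, C), payoffs (2, 5).
If Column leads: Row's best replies are L→B, C→T, R→T; Column's induced payoffs 4, 3, 6; outcome (T, R), payoffs (0, 6).
Column gets 6 moving first and 5 moving second, so Column prefers to move first.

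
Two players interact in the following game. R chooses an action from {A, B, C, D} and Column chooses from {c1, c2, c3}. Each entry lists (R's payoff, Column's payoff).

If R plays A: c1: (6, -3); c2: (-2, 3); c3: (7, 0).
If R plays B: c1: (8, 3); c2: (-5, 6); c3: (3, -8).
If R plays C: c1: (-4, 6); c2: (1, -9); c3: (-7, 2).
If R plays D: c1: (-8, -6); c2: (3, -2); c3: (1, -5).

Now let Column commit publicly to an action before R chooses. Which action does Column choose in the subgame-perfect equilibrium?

R best-responds to each possible Column move:
- c1: R compares 6, 8, -4, -8 and picks B; Column would get 3.
- c2: R compares -2, -5, 1, 3 and picks D; Column would get -2.
- c3: R compares 7, 3, -7, 1 and picks A; Column would get 0.
Column's induced payoffs are 3, -2, 0, so Column commits to c1. Subgame-perfect outcome: (B, c1) with payoffs (8, 3).

c1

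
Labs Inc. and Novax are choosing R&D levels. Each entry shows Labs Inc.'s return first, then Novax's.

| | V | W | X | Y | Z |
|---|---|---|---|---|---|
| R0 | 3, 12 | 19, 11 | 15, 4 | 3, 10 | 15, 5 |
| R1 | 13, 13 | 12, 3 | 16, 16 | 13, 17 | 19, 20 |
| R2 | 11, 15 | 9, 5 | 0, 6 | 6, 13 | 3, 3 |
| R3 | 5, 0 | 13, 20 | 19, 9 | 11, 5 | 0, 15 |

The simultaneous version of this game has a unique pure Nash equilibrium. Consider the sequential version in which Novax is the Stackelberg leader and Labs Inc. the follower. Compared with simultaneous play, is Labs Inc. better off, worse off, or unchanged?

Labs Inc. best-responds to each possible Novax move:
- V → Labs Inc. plays R1 (best of 3, 13, 11, 5); Novax gets 13.
- W → Labs Inc. plays R0 (best of 19, 12, 9, 13); Novax gets 11.
- X → Labs Inc. plays R3 (best of 15, 16, 0, 19); Novax gets 9.
- Y → Labs Inc. plays R1 (best of 3, 13, 6, 11); Novax gets 17.
- Z → Labs Inc. plays R1 (best of 15, 19, 3, 0); Novax gets 20.
Novax's induced payoffs are 13, 11, 9, 17, 20, so Novax commits to Z. Subgame-perfect outcome: (R1, Z) with payoffs (19, 20).
Now find the simultaneous Nash equilibrium.
Labs Inc.'s best replies: V→R1; W→R0; X→R3; Y→R1; Z→R1.
Novax's best replies: R0→V; R1→Z; R2→V; R3→W.
The unique mutual best reply is (R1, Z), giving (19, 20).
Labs Inc. earns 19 sequentially versus 19 at the Nash outcome: unchanged.

unchanged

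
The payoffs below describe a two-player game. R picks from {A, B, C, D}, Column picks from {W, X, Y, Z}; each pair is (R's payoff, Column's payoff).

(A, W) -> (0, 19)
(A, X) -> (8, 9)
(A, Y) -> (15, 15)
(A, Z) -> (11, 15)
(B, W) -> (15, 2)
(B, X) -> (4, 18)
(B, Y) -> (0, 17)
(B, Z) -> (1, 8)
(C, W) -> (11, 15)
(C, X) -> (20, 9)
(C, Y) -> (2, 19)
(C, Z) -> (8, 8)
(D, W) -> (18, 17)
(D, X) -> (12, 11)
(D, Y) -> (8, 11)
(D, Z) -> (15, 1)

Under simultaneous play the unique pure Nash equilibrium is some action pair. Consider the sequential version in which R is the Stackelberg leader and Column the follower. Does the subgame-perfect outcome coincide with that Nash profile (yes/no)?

yes

Column best-responds to each possible R move:
- A: BR = W, leader payoff 0.
- B: BR = X, leader payoff 4.
- C: BR = Y, leader payoff 2.
- D: BR = W, leader payoff 18.
Maximizing over 0, 4, 2, 18, R chooses D. Subgame-perfect outcome: (D, W) with payoffs (18, 17).
Now find the simultaneous Nash equilibrium.
R's best replies: W→D; X→C; Y→A; Z→D.
Column's best replies: A→W; B→X; C→Y; D→W.
Only (D, W) has each player best-responding; Nash payoffs (18, 17).
Sequential outcome (D, W) coincides with the Nash profile (D, W).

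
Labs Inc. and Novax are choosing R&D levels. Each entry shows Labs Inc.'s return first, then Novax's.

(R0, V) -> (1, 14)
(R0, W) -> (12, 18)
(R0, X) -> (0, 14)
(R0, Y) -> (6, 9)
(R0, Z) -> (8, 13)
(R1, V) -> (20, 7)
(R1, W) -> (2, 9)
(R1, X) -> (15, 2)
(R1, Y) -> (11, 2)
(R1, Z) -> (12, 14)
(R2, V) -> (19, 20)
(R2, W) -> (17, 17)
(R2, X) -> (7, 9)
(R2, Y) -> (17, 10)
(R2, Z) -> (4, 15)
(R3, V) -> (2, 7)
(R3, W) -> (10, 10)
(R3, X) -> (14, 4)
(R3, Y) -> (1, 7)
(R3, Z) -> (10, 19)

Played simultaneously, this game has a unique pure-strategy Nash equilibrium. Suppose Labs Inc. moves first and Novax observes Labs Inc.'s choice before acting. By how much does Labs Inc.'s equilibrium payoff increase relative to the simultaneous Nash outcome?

7

Solve by backward induction (Labs Inc. leads).
- R0 → Novax plays W (best of 14, 18, 14, 9, 13); Labs Inc. gets 12.
- R1 → Novax plays Z (best of 7, 9, 2, 2, 14); Labs Inc. gets 12.
- R2 → Novax plays V (best of 20, 17, 9, 10, 15); Labs Inc. gets 19.
- R3 → Novax plays Z (best of 7, 10, 4, 7, 19); Labs Inc. gets 10.
Labs Inc.'s induced payoffs are 12, 12, 19, 10, so Labs Inc. commits to R2. Subgame-perfect outcome: (R2, V) with payoffs (19, 20).
For the simultaneous game, intersect best replies.
Labs Inc.'s best replies: V→R1; W→R2; X→R1; Y→R2; Z→R1.
Novax's best replies: R0→W; R1→Z; R2→V; R3→Z.
The unique mutual best reply is (R1, Z), giving (12, 14).
Labs Inc.'s commitment gain: 19 − 12 = 7.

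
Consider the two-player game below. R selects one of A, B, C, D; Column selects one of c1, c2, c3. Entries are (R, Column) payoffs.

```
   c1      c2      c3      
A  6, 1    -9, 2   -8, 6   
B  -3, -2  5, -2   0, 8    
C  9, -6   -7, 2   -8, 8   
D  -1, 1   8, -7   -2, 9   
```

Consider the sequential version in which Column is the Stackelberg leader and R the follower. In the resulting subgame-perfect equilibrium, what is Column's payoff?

8

Solve by backward induction (Column leads).
- c1: BR = C, leader payoff -6.
- c2: BR = D, leader payoff -7.
- c3: BR = B, leader payoff 8.
Among -6, -7, 8, the best is 8 at c3. Subgame-perfect outcome: (B, c3) with payoffs (0, 8).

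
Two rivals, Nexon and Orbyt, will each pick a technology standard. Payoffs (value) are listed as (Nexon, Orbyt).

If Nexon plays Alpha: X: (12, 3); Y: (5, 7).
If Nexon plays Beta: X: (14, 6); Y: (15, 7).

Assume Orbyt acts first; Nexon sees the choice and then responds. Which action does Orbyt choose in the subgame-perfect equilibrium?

Nexon best-responds to each possible Orbyt move:
- X: BR = Beta, leader payoff 6.
- Y: BR = Beta, leader payoff 7.
Among 6, 7, the best is 7 at Y. Subgame-perfect outcome: (Beta, Y) with payoffs (15, 7).

Y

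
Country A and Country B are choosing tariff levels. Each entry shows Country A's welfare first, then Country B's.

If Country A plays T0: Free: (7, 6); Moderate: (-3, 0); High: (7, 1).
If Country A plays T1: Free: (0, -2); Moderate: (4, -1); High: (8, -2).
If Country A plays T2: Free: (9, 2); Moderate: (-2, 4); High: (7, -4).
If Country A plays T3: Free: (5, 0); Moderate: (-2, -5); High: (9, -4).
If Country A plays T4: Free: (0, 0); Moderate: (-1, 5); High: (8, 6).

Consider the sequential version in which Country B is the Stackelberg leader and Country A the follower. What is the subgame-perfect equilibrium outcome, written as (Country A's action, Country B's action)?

Work backward from Country A's decision.
- Free → Country A plays T2 (best of 7, 0, 9, 5, 0); Country B gets 2.
- Moderate → Country A plays T1 (best of -3, 4, -2, -2, -1); Country B gets -1.
- High → Country A plays T3 (best of 7, 8, 7, 9, 8); Country B gets -4.
Among 2, -1, -4, the best is 2 at Free. Subgame-perfect outcome: (T2, Free) with payoffs (9, 2).

(T2, Free)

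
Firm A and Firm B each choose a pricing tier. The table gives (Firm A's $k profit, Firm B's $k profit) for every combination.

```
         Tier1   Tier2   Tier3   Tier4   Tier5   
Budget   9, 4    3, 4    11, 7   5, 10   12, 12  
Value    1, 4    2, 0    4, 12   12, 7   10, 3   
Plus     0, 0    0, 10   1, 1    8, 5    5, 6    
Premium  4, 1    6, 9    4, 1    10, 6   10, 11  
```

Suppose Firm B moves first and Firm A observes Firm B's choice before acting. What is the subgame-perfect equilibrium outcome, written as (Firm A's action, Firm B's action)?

(Budget, Tier5)

Firm A best-responds to each possible Firm B move:
- Tier1: BR = Budget, leader payoff 4.
- Tier2: BR = Premium, leader payoff 9.
- Tier3: BR = Budget, leader payoff 7.
- Tier4: BR = Value, leader payoff 7.
- Tier5: BR = Budget, leader payoff 12.
Firm B's induced payoffs are 4, 9, 7, 7, 12, so Firm B commits to Tier5. Subgame-perfect outcome: (Budget, Tier5) with payoffs (12, 12).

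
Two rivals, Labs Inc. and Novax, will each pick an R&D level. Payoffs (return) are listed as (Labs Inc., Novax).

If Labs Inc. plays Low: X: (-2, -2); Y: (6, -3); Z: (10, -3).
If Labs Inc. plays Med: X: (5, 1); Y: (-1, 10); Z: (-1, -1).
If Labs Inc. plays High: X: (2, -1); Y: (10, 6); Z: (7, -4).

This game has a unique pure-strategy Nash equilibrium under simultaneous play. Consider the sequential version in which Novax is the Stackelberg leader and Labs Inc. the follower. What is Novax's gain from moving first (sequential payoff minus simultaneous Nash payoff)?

0

Work backward from Labs Inc.'s decision.
- X: BR = Med, leader payoff 1.
- Y: BR = High, leader payoff 6.
- Z: BR = Low, leader payoff -3.
Among 1, 6, -3, the best is 6 at Y. Subgame-perfect outcome: (High, Y) with payoffs (10, 6).
Now find the simultaneous Nash equilibrium.
Labs Inc.'s best replies: X→Med; Y→High; Z→Low.
Novax's best replies: Low→X; Med→Y; High→Y.
The unique mutual best reply is (High, Y), giving (10, 6).
Novax's commitment gain: 6 − 6 = 0.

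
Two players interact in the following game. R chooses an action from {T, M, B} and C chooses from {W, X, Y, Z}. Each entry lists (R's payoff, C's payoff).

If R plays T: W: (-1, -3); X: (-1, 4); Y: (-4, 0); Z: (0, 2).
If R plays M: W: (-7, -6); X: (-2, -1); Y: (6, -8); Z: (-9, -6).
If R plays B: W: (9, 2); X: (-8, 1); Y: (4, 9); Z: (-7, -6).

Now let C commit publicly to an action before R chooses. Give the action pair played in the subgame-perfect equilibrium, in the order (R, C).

(T, X)

Backward induction with C moving first.
- W: BR = B, leader payoff 2.
- X: BR = T, leader payoff 4.
- Y: BR = M, leader payoff -8.
- Z: BR = T, leader payoff 2.
Maximizing over 2, 4, -8, 2, C chooses X. Subgame-perfect outcome: (T, X) with payoffs (-1, 4).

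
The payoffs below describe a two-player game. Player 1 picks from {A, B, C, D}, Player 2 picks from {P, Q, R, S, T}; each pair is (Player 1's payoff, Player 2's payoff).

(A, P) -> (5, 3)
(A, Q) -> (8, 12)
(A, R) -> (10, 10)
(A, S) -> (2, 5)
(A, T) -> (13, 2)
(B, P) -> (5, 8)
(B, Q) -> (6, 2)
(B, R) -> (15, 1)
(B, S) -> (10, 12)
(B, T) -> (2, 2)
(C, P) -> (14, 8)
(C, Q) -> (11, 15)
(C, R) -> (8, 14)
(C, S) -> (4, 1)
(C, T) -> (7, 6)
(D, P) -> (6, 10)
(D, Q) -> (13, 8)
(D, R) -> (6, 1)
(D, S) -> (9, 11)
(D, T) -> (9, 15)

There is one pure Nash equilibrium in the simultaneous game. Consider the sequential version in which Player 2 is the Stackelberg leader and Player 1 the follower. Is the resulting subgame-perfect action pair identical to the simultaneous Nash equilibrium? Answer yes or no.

yes

Player 1 best-responds to each possible Player 2 move:
- P: Player 1 compares 5, 5, 14, 6 and picks C; Player 2 would get 8.
- Q: Player 1 compares 8, 6, 11, 13 and picks D; Player 2 would get 8.
- R: Player 1 compares 10, 15, 8, 6 and picks B; Player 2 would get 1.
- S: Player 1 compares 2, 10, 4, 9 and picks B; Player 2 would get 12.
- T: Player 1 compares 13, 2, 7, 9 and picks A; Player 2 would get 2.
Maximizing over 8, 8, 1, 12, 2, Player 2 chooses S. Subgame-perfect outcome: (B, S) with payoffs (10, 12).
Now find the simultaneous Nash equilibrium.
Player 1's best replies: P→C; Q→D; R→B; S→B; T→A.
Player 2's best replies: A→Q; B→S; C→Q; D→T.
Only (B, S) has each player best-responding; Nash payoffs (10, 12).
Sequential outcome (B, S) coincides with the Nash profile (B, S).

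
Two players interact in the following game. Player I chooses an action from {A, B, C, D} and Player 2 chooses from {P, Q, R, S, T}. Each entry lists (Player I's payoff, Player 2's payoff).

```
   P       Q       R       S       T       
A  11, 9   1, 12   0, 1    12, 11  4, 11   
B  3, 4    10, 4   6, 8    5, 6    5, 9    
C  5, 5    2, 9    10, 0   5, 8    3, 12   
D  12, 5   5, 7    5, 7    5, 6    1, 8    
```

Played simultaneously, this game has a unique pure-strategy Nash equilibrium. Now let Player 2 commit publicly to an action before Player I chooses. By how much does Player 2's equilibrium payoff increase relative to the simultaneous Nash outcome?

Solve by backward induction (Player 2 leads).
- P: BR = D, leader payoff 5.
- Q: BR = B, leader payoff 4.
- R: BR = C, leader payoff 0.
- S: BR = A, leader payoff 11.
- T: BR = B, leader payoff 9.
Among 5, 4, 0, 11, 9, the best is 11 at S. Subgame-perfect outcome: (A, S) with payoffs (12, 11).
For the simultaneous game, intersect best replies.
Player I's best replies: P→D; Q→B; R→C; S→A; T→B.
Player 2's best replies: A→Q; B→T; C→T; D→T.
The unique mutual best reply is (B, T), giving (5, 9).
Player 2's commitment gain: 11 − 9 = 2.

2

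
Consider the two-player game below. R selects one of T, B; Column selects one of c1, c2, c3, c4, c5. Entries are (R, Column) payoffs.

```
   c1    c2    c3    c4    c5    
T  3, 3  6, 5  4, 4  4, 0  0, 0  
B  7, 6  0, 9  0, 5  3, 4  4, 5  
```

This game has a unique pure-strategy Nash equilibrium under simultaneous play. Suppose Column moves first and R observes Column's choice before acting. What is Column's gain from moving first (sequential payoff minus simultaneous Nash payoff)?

1

Solve by backward induction (Column leads).
- c1: BR = B, leader payoff 6.
- c2: BR = T, leader payoff 5.
- c3: BR = T, leader payoff 4.
- c4: BR = T, leader payoff 0.
- c5: BR = B, leader payoff 5.
Among 6, 5, 4, 0, 5, the best is 6 at c1. Subgame-perfect outcome: (B, c1) with payoffs (7, 6).
Under simultaneous play:
R's best replies: c1→B; c2→T; c3→T; c4→T; c5→B.
Column's best replies: T→c2; B→c2.
The unique mutual best reply is (T, c2), giving (6, 5).
Column's commitment gain: 6 − 5 = 1.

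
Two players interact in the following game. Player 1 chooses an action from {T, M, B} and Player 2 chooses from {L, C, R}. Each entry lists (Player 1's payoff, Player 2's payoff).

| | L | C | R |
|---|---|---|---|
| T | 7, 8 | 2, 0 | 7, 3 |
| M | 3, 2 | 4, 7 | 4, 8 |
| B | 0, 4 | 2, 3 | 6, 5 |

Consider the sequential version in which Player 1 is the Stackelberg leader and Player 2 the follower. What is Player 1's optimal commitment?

Work backward from Player 2's decision.
- T → Player 2 plays L (best of 8, 0, 3); Player 1 gets 7.
- M → Player 2 plays R (best of 2, 7, 8); Player 1 gets 4.
- B → Player 2 plays R (best of 4, 3, 5); Player 1 gets 6.
Player 1's induced payoffs are 7, 4, 6, so Player 1 commits to T. Subgame-perfect outcome: (T, L) with payoffs (7, 8).

T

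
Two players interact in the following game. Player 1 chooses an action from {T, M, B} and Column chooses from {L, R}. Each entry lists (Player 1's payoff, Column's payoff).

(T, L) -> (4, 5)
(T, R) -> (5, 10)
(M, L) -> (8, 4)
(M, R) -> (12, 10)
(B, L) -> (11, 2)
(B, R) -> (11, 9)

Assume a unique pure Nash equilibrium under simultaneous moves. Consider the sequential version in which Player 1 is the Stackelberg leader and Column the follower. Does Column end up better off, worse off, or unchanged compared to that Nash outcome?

Column best-responds to each possible Player 1 move:
- T: Column compares 5, 10 and picks R; Player 1 would get 5.
- M: Column compares 4, 10 and picks R; Player 1 would get 12.
- B: Column compares 2, 9 and picks R; Player 1 would get 11.
Maximizing over 5, 12, 11, Player 1 chooses M. Subgame-perfect outcome: (M, R) with payoffs (12, 10).
Under simultaneous play:
Player 1's best replies: L→B; R→M.
Column's best replies: T→R; M→R; B→R.
The unique mutual best reply is (M, R), giving (12, 10).
Column earns 10 sequentially versus 10 at the Nash outcome: unchanged.

unchanged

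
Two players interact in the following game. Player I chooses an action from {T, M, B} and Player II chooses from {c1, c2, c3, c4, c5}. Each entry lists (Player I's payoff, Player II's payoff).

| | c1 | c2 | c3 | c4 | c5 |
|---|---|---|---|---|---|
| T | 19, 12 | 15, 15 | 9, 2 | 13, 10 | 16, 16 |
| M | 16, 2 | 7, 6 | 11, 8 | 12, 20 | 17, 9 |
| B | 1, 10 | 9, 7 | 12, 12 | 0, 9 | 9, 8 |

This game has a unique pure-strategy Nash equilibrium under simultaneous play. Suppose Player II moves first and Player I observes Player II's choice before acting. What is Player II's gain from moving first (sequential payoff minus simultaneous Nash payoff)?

3

Backward induction with Player II moving first.
- c1 → Player I plays T (best of 19, 16, 1); Player II gets 12.
- c2 → Player I plays T (best of 15, 7, 9); Player II gets 15.
- c3 → Player I plays B (best of 9, 11, 12); Player II gets 12.
- c4 → Player I plays T (best of 13, 12, 0); Player II gets 10.
- c5 → Player I plays M (best of 16, 17, 9); Player II gets 9.
Maximizing over 12, 15, 12, 10, 9, Player II chooses c2. Subgame-perfect outcome: (T, c2) with payoffs (15, 15).
For the simultaneous game, intersect best replies.
Player I's best replies: c1→T; c2→T; c3→B; c4→T; c5→M.
Player II's best replies: T→c5; M→c4; B→c3.
Only (B, c3) has each player best-responding; Nash payoffs (12, 12).
Player II's commitment gain: 15 − 12 = 3.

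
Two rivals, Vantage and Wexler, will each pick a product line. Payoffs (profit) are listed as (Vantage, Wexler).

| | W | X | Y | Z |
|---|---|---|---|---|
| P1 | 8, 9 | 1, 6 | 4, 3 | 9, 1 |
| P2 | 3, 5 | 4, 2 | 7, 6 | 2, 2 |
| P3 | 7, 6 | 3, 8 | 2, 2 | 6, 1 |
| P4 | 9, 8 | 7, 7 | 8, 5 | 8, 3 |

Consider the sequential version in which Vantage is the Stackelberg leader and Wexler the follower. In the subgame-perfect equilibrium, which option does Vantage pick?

P4

Solve by backward induction (Vantage leads).
- P1: Wexler compares 9, 6, 3, 1 and picks W; Vantage would get 8.
- P2: Wexler compares 5, 2, 6, 2 and picks Y; Vantage would get 7.
- P3: Wexler compares 6, 8, 2, 1 and picks X; Vantage would get 3.
- P4: Wexler compares 8, 7, 5, 3 and picks W; Vantage would get 9.
Vantage's induced payoffs are 8, 7, 3, 9, so Vantage commits to P4. Subgame-perfect outcome: (P4, W) with payoffs (9, 8).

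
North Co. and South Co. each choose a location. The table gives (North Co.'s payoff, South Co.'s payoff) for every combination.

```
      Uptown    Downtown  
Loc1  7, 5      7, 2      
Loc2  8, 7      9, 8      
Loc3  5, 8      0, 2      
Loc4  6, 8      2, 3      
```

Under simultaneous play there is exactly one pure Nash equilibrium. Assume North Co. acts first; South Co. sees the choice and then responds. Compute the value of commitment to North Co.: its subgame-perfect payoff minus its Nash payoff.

South Co. best-responds to each possible North Co. move:
- Loc1: South Co. compares 5, 2 and picks Uptown; North Co. would get 7.
- Loc2: South Co. compares 7, 8 and picks Downtown; North Co. would get 9.
- Loc3: South Co. compares 8, 2 and picks Uptown; North Co. would get 5.
- Loc4: South Co. compares 8, 3 and picks Uptown; North Co. would get 6.
Maximizing over 7, 9, 5, 6, North Co. chooses Loc2. Subgame-perfect outcome: (Loc2, Downtown) with payoffs (9, 8).
Now find the simultaneous Nash equilibrium.
North Co.'s best replies: Uptown→Loc2; Downtown→Loc2.
South Co.'s best replies: Loc1→Uptown; Loc2→Downtown; Loc3→Uptown; Loc4→Uptown.
The unique mutual best reply is (Loc2, Downtown), giving (9, 8).
North Co.'s commitment gain: 9 − 9 = 0.

0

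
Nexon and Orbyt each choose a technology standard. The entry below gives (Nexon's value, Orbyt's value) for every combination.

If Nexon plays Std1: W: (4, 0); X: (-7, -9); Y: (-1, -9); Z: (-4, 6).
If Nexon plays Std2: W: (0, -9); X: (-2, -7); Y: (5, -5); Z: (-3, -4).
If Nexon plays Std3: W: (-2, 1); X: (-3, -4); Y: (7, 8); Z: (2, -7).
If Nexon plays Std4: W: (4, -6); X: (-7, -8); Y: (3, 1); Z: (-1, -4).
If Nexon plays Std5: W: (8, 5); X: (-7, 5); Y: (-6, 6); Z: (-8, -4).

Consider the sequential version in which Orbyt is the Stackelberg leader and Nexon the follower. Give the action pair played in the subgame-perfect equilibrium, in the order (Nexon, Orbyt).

Nexon best-responds to each possible Orbyt move:
- W: Nexon compares 4, 0, -2, 4, 8 and picks Std5; Orbyt would get 5.
- X: Nexon compares -7, -2, -3, -7, -7 and picks Std2; Orbyt would get -7.
- Y: Nexon compares -1, 5, 7, 3, -6 and picks Std3; Orbyt would get 8.
- Z: Nexon compares -4, -3, 2, -1, -8 and picks Std3; Orbyt would get -7.
Orbyt's induced payoffs are 5, -7, 8, -7, so Orbyt commits to Y. Subgame-perfect outcome: (Std3, Y) with payoffs (7, 8).

(Std3, Y)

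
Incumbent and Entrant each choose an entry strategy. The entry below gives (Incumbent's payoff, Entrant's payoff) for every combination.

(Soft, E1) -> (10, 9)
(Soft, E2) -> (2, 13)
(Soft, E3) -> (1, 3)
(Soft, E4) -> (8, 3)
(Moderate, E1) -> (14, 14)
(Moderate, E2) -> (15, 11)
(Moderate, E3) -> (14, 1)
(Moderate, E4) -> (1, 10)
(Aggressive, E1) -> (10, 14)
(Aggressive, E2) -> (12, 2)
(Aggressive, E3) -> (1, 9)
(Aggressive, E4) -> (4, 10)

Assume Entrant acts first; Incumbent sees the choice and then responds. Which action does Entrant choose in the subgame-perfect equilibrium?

E1

Work backward from Incumbent's decision.
- E1: Incumbent compares 10, 14, 10 and picks Moderate; Entrant would get 14.
- E2: Incumbent compares 2, 15, 12 and picks Moderate; Entrant would get 11.
- E3: Incumbent compares 1, 14, 1 and picks Moderate; Entrant would get 1.
- E4: Incumbent compares 8, 1, 4 and picks Soft; Entrant would get 3.
Among 14, 11, 1, 3, the best is 14 at E1. Subgame-perfect outcome: (Moderate, E1) with payoffs (14, 14).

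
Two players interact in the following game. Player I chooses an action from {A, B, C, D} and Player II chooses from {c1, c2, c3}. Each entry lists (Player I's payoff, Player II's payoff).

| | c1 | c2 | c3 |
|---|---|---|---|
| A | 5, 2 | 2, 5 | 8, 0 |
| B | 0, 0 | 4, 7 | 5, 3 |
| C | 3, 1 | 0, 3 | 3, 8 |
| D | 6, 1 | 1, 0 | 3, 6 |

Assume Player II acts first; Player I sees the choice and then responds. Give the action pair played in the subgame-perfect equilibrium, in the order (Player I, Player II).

Solve by backward induction (Player II leads).
- c1: BR = D, leader payoff 1.
- c2: BR = B, leader payoff 7.
- c3: BR = A, leader payoff 0.
Among 1, 7, 0, the best is 7 at c2. Subgame-perfect outcome: (B, c2) with payoffs (4, 7).

(B, c2)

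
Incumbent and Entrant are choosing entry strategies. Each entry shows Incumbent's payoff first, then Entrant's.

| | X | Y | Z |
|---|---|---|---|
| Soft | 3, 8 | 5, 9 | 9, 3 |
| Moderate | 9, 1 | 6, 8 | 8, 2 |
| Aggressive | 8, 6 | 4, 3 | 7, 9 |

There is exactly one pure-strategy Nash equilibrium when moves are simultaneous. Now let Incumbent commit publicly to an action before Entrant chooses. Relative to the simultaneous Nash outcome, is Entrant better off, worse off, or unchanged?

Solve by backward induction (Incumbent leads).
- Soft: Entrant compares 8, 9, 3 and picks Y; Incumbent would get 5.
- Moderate: Entrant compares 1, 8, 2 and picks Y; Incumbent would get 6.
- Aggressive: Entrant compares 6, 3, 9 and picks Z; Incumbent would get 7.
Incumbent's induced payoffs are 5, 6, 7, so Incumbent commits to Aggressive. Subgame-perfect outcome: (Aggressive, Z) with payoffs (7, 9).
For the simultaneous game, intersect best replies.
Incumbent's best replies: X→Moderate; Y→Moderate; Z→Soft.
Entrant's best replies: Soft→Y; Moderate→Y; Aggressive→Z.
Only (Moderate, Y) has each player best-responding; Nash payoffs (6, 8).
Entrant earns 9 sequentially versus 8 at the Nash outcome: better off.

better off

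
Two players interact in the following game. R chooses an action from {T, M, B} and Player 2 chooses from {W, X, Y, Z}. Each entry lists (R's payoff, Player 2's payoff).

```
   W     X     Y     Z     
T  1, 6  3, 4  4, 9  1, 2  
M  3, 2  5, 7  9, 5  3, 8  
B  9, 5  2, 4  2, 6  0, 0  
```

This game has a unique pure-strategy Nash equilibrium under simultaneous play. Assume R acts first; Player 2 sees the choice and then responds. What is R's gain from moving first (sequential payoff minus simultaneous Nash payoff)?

Player 2 best-responds to each possible R move:
- T: Player 2 compares 6, 4, 9, 2 and picks Y; R would get 4.
- M: Player 2 compares 2, 7, 5, 8 and picks Z; R would get 3.
- B: Player 2 compares 5, 4, 6, 0 and picks Y; R would get 2.
R's induced payoffs are 4, 3, 2, so R commits to T. Subgame-perfect outcome: (T, Y) with payoffs (4, 9).
Now find the simultaneous Nash equilibrium.
R's best replies: W→B; X→M; Y→M; Z→M.
Player 2's best replies: T→Y; M→Z; B→Y.
The unique mutual best reply is (M, Z), giving (3, 8).
R's commitment gain: 4 − 3 = 1.

1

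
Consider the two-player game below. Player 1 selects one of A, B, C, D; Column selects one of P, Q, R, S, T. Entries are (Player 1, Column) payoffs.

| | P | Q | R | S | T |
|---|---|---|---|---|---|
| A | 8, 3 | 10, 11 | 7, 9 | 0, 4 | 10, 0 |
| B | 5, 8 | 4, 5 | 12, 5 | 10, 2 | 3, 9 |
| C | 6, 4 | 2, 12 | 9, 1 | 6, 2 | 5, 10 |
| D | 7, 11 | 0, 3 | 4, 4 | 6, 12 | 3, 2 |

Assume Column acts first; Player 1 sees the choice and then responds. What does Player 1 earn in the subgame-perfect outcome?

10

Backward induction with Column moving first.
- P: Player 1 compares 8, 5, 6, 7 and picks A; Column would get 3.
- Q: Player 1 compares 10, 4, 2, 0 and picks A; Column would get 11.
- R: Player 1 compares 7, 12, 9, 4 and picks B; Column would get 5.
- S: Player 1 compares 0, 10, 6, 6 and picks B; Column would get 2.
- T: Player 1 compares 10, 3, 5, 3 and picks A; Column would get 0.
Maximizing over 3, 11, 5, 2, 0, Column chooses Q. Subgame-perfect outcome: (A, Q) with payoffs (10, 11).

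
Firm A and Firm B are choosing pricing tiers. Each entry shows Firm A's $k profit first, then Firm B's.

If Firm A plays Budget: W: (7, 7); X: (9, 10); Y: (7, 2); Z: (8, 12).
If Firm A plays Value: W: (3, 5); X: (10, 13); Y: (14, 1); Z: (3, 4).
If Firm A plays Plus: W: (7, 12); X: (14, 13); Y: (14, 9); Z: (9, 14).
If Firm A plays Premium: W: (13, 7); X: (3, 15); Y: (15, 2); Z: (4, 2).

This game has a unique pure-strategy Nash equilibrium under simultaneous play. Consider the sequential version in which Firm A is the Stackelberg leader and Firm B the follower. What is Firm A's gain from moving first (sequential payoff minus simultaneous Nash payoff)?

1

Work backward from Firm B's decision.
- Budget: Firm B compares 7, 10, 2, 12 and picks Z; Firm A would get 8.
- Value: Firm B compares 5, 13, 1, 4 and picks X; Firm A would get 10.
- Plus: Firm B compares 12, 13, 9, 14 and picks Z; Firm A would get 9.
- Premium: Firm B compares 7, 15, 2, 2 and picks X; Firm A would get 3.
Firm A's induced payoffs are 8, 10, 9, 3, so Firm A commits to Value. Subgame-perfect outcome: (Value, X) with payoffs (10, 13).
Under simultaneous play:
Firm A's best replies: W→Premium; X→Plus; Y→Premium; Z→Plus.
Firm B's best replies: Budget→Z; Value→X; Plus→Z; Premium→X.
Only (Plus, Z) has each player best-responding; Nash payoffs (9, 14).
Firm A's commitment gain: 10 − 9 = 1.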